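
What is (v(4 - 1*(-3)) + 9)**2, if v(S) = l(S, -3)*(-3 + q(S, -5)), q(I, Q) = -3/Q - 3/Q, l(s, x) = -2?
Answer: 3969/25 ≈ 158.76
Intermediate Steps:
q(I, Q) = -6/Q
v(S) = 18/5 (v(S) = -2*(-3 - 6/(-5)) = -2*(-3 - 6*(-1/5)) = -2*(-3 + 6/5) = -2*(-9/5) = 18/5)
(v(4 - 1*(-3)) + 9)**2 = (18/5 + 9)**2 = (63/5)**2 = 3969/25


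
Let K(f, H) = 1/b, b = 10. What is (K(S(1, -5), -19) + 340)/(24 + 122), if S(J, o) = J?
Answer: 3401/1460 ≈ 2.3295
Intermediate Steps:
K(f, H) = ⅒ (K(f, H) = 1/10 = ⅒)
(K(S(1, -5), -19) + 340)/(24 + 122) = (⅒ + 340)/(24 + 122) = (3401/10)/146 = (3401/10)*(1/146) = 3401/1460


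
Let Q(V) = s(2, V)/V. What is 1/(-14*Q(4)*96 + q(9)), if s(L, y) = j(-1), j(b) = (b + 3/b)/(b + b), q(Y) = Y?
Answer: -1/663 ≈ -0.0015083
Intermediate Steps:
j(b) = (b + 3/b)/(2*b) (j(b) = (b + 3/b)/((2*b)) = (b + 3/b)*(1/(2*b)) = (b + 3/b)/(2*b))
s(L, y) = 2 (s(L, y) = (½)*(3 + (-1)²)/(-1)² = (½)*1*(3 + 1) = (½)*1*4 = 2)
Q(V) = 2/V
1/(-14*Q(4)*96 + q(9)) = 1/(-28/4*96 + 9) = 1/(-14*½*96 + 9) = 1/(-7*96 + 9) = 1/(-672 + 9) = 1/(-663) = -1/663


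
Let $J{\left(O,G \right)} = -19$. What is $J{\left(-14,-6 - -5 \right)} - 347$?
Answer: $-366$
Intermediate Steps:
$J{\left(-14,-6 - -5 \right)} - 347 = -19 - 347 = -366$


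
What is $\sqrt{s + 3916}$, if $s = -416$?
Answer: $10 \sqrt{35} \approx 59.161$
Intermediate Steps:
$\sqrt{s + 3916} = \sqrt{-416 + 3916} = \sqrt{3500} = 10 \sqrt{35}$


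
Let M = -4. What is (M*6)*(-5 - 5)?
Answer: 240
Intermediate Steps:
(M*6)*(-5 - 5) = (-4*6)*(-5 - 5) = -24*(-10) = 240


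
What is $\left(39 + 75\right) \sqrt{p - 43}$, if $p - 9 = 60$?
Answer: $114 \sqrt{26} \approx 581.29$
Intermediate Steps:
$p = 69$ ($p = 9 + 60 = 69$)
$\left(39 + 75\right) \sqrt{p - 43} = \left(39 + 75\right) \sqrt{69 - 43} = 114 \sqrt{26}$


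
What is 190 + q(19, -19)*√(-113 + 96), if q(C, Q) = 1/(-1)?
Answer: 190 - I*√17 ≈ 190.0 - 4.1231*I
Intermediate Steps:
q(C, Q) = -1
190 + q(19, -19)*√(-113 + 96) = 190 - √(-113 + 96) = 190 - √(-17) = 190 - I*√17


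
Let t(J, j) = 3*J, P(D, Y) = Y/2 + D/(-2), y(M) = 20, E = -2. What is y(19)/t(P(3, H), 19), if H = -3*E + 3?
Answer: 20/9 ≈ 2.2222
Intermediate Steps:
H = 9 (H = -3*(-2) + 3 = 6 + 3 = 9)
P(D, Y) = Y/2 - D/2 (P(D, Y) = Y*(½) + D*(-½) = Y/2 - D/2)
y(19)/t(P(3, H), 19) = 20/((3*((½)*9 - ½*3))) = 20/((3*(9/2 - 3/2))) = 20/((3*3)) = 20/9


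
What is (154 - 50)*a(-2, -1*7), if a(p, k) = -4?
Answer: -416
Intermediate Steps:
(154 - 50)*a(-2, -1*7) = (154 - 50)*(-4) = 104*(-4) = -416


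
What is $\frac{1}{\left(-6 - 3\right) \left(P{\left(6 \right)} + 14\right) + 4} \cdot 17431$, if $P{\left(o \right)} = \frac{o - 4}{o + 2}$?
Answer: $- \frac{69724}{497} \approx -140.29$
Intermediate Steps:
$P{\left(o \right)} = \frac{-4 + o}{2 + o}$
$\frac{1}{\left(-6 - 3\right) \left(P{\left(6 \right)} + 14\right) + 4} \cdot 17431 = \frac{1}{\left(-6 - 3\right) \left(\frac{-4 + 6}{2 + 6} + 14\right) + 4} \cdot 17431 = \frac{1}{- 9 \left(\frac{1}{8} \cdot 2 + 14\right) + 4} \cdot 17431 = \frac{1}{- 9 \left(\frac{1}{4} + 14\right) + 4} \cdot 17431 = \frac{1}{\left(-9\right) \frac{57}{4} + 4} \cdot 17431 = \frac{1}{- \frac{513}{4} + 4} \cdot 17431 = \frac{1}{- \frac{497}{4}} \cdot 17431 = \left(- \frac{4}{497}\right) 17431 = - \frac{69724}{497}$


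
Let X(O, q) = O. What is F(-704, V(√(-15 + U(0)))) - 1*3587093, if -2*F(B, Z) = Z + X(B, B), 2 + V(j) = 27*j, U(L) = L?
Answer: -3586740 - 27*I*√15/2 ≈ -3.5867e+6 - 52.285*I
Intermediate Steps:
V(j) = -2 + 27*j
F(B, Z) = -B/2 - Z/2 (F(B, Z) = -(Z + B)/2 = -(B + Z)/2 = -B/2 - Z/2)
F(-704, V(√(-15 + U(0)))) - 1*3587093 = (-½*(-704) - (-2 + 27*√(-15 + 0))/2) - 1*3587093 = (352 - (-2 + 27*√(-15))/2) - 3587093 = (352 - (-2 + 27*(I*√15))/2) - 3587093 = (352 - (-2 + 27*I*√15)/2) - 3587093 = (352 + (1 - 27*I*√15/2)) - 3587093 = (353 - 27*I*√15/2) - 3587093 = -3586740 - 27*I*√15/2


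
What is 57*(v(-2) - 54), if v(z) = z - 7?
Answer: -3591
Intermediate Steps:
v(z) = -7 + z
57*(v(-2) - 54) = 57*((-7 - 2) - 54) = 57*(-9 - 54) = 57*(-63) = -3591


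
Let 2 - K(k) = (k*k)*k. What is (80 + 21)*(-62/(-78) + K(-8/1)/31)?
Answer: 2121707/1209 ≈ 1754.9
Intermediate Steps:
K(k) = 2 - k**3 (K(k) = 2 - k*k*k = 2 - k**2*k = 2 - k**3)
(80 + 21)*(-62/(-78) + K(-8/1)/31) = (80 + 21)*(-62/(-78) + (2 - (-8/1)**3)/31) = 101*(-62*(-1/78) + (2 - (-8*1)**3)*(1/31)) = 101*(31/39 + (2 - 1*(-8)**3)*(1/31)) = 101*(31/39 + (2 - 1*(-512))*(1/31)) = 101*(31/39 + (2 + 512)*(1/31)) = 101*(31/39 + 514*(1/31)) = 101*(31/39 + 514/31) = 101*(21007/1209) = 2121707/1209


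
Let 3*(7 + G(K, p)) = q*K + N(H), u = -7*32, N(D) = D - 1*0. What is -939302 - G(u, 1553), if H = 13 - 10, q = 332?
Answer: -2743520/3 ≈ -9.1451e+5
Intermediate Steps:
H = 3
N(D) = D (N(D) = D + 0 = D)
u = -224
G(K, p) = -6 + 332*K/3 (G(K, p) = -7 + (332*K + 3)/3 = -7 + (3 + 332*K)/3 = -7 + (1 + 332*K/3) = -6 + 332*K/3)
-939302 - G(u, 1553) = -939302 - (-6 + (332/3)*(-224)) = -939302 - (-6 - 74368/3) = -939302 - 1*(-74386/3) = -939302 + 74386/3 = -2743520/3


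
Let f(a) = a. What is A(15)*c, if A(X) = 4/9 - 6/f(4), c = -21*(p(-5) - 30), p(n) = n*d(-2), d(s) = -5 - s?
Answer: -665/2 ≈ -332.50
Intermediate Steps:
p(n) = -3*n (p(n) = n*(-5 - 1*(-2)) = n*(-5 + 2) = n*(-3) = -3*n)
c = 315 (c = -21*(-3*(-5) - 30) = -21*(15 - 30) = -21*(-15) = 315)
A(X) = -19/18 (A(X) = 4/9 - 6/4 = 4*(⅑) - 6*¼ = 4/9 - 3/2 = -19/18)
A(15)*c = -19/18*315 = -665/2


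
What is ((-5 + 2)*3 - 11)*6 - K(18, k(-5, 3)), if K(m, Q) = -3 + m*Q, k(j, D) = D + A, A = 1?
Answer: -189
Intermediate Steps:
k(j, D) = 1 + D (k(j, D) = D + 1 = 1 + D)
K(m, Q) = -3 + Q*m
((-5 + 2)*3 - 11)*6 - K(18, k(-5, 3)) = ((-5 + 2)*3 - 11)*6 - (-3 + (1 + 3)*18) = (-3*3 - 11)*6 - (-3 + 4*18) = (-9 - 11)*6 - (-3 + 72) = -20*6 - 1*69 = -120 - 69 = -189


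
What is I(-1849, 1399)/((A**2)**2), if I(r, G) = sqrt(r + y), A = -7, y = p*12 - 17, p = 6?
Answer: I*sqrt(1794)/2401 ≈ 0.017641*I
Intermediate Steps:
y = 55 (y = 6*12 - 17 = 72 - 17 = 55)
I(r, G) = sqrt(55 + r) (I(r, G) = sqrt(r + 55) = sqrt(55 + r))
I(-1849, 1399)/((A**2)**2) = sqrt(55 - 1849)/(((-7)**2)**2) = sqrt(-1794)/(49**2) = (I*sqrt(1794))/2401 = (I*sqrt(1794))*(1/2401) = I*sqrt(1794)/2401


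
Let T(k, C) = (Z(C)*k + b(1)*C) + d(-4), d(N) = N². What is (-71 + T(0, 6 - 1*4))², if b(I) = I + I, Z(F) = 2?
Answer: 2601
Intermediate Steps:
b(I) = 2*I
T(k, C) = 16 + 2*C + 2*k (T(k, C) = (2*k + (2*1)*C) + (-4)² = (2*k + 2*C) + 16 = (2*C + 2*k) + 16 = 16 + 2*C + 2*k)
(-71 + T(0, 6 - 1*4))² = (-71 + (16 + 2*(6 - 1*4) + 2*0))² = (-71 + (16 + 2*(6 - 4) + 0))² = (-71 + (16 + 2*2 + 0))² = (-71 + (16 + 4 + 0))² = (-71 + 20)² = (-51)² = 2601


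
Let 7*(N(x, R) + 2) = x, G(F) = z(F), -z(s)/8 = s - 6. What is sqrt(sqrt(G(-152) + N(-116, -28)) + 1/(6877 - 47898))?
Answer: sqrt(-2010029 + 11779057087*sqrt(61026))/287147 ≈ 5.9406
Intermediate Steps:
z(s) = 48 - 8*s (z(s) = -8*(s - 6) = -8*(-6 + s) = 48 - 8*s)
G(F) = 48 - 8*F
N(x, R) = -2 + x/7
sqrt(sqrt(G(-152) + N(-116, -28)) + 1/(6877 - 47898)) = sqrt(sqrt((48 - 8*(-152)) + (-2 + (1/7)*(-116))) + 1/(6877 - 47898)) = sqrt(sqrt((48 + 1216) + (-2 - 116/7)) + 1/(-41021)) = sqrt(sqrt(1264 - 130/7) - 1/41021) = sqrt(sqrt(8718/7) - 1/41021) = sqrt(sqrt(61026)/7 - 1/41021) = sqrt(-1/41021 + sqrt(61026)/7)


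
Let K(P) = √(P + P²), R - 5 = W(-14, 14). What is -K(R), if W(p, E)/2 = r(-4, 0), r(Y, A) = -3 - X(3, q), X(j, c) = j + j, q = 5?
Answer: -2*√39 ≈ -12.490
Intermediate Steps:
X(j, c) = 2*j
r(Y, A) = -9 (r(Y, A) = -3 - 2*3 = -3 - 1*6 = -3 - 6 = -9)
W(p, E) = -18 (W(p, E) = 2*(-9) = -18)
R = -13 (R = 5 - 18 = -13)
-K(R) = -√(-13*(1 - 13)) = -√(-13*(-12)) = -√156 = -2*√39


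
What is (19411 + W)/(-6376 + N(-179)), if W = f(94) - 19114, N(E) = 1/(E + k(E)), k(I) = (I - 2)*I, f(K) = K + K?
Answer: -15626700/205434719 ≈ -0.076066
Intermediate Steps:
f(K) = 2*K
k(I) = I*(-2 + I) (k(I) = (-2 + I)*I = I*(-2 + I))
N(E) = 1/(E + E*(-2 + E))
W = -18926 (W = 2*94 - 19114 = 188 - 19114 = -18926)
(19411 + W)/(-6376 + N(-179)) = (19411 - 18926)/(-6376 + 1/((-179)*(-1 - 179))) = 485/(-6376 - 1/179/(-180)) = 485/(-6376 - 1/179*(-1/180)) = 485/(-6376 + 1/32220) = 485/(-205434719/32220) = 485*(-32220/205434719) = -15626700/205434719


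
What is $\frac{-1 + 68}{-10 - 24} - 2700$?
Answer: $- \frac{91867}{34} \approx -2702.0$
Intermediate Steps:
$\frac{-1 + 68}{-10 - 24} - 2700 = \frac{67}{-34} - 2700 = 67 \left(- \frac{1}{34}\right) - 2700 = - \frac{67}{34} - 2700 = - \frac{91867}{34}$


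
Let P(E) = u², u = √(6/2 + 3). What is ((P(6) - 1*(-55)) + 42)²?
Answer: 10609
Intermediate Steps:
u = √6 (u = √(6*(½) + 3) = √(3 + 3) = √6 ≈ 2.4495)
P(E) = 6 (P(E) = (√6)² = 6)
((P(6) - 1*(-55)) + 42)² = ((6 - 1*(-55)) + 42)² = ((6 + 55) + 42)² = (61 + 42)² = 103² = 10609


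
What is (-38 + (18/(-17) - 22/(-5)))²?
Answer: 8678916/7225 ≈ 1201.2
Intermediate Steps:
(-38 + (18/(-17) - 22/(-5)))² = (-38 + (18*(-1/17) - 22*(-⅕)))² = (-38 + (-18/17 + 22/5))² = (-38 + 284/85)² = (-2946/85)² = 8678916/7225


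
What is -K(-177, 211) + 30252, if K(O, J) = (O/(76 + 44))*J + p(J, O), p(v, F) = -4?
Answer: 1222689/40 ≈ 30567.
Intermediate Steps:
K(O, J) = -4 + J*O/120 (K(O, J) = (O/(76 + 44))*J - 4 = (O/120)*J - 4 = J*O/120 - 4 = -4 + J*O/120)
-K(-177, 211) + 30252 = -(-4 + (1/120)*211*(-177)) + 30252 = -(-4 - 12449/40) + 30252 = -1*(-12609/40) + 30252 = 12609/40 + 30252 = 1222689/40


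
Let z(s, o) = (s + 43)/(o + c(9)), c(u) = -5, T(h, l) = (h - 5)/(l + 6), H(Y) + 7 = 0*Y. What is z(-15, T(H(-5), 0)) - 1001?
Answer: -1005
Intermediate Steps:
H(Y) = -7 (H(Y) = -7 + 0*Y = -7 + 0 = -7)
T(h, l) = (-5 + h)/(6 + l)
z(s, o) = (43 + s)/(-5 + o) (z(s, o) = (s + 43)/(o - 5) = (43 + s)/(-5 + o))
z(-15, T(H(-5), 0)) - 1001 = (43 - 15)/(-5 + (-5 - 7)/(6 + 0)) - 1001 = 28/(-5 - 12/6) - 1001 = 28/(-5 + (1/6)*(-12)) - 1001 = 28/(-5 - 2) - 1001 = 28/(-7) - 1001 = -1/7*28 - 1001 = -4 - 1001 = -1005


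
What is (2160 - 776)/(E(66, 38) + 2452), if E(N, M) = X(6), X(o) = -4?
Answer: 173/306 ≈ 0.56536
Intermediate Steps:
E(N, M) = -4
(2160 - 776)/(E(66, 38) + 2452) = (2160 - 776)/(-4 + 2452) = 1384/2448 = 1384*(1/2448) = 173/306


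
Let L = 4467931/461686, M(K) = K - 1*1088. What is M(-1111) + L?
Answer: -1010779583/461686 ≈ -2189.3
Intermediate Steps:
M(K) = -1088 + K (M(K) = K - 1088 = -1088 + K)
L = 4467931/461686 (L = 4467931*(1/461686) = 4467931/461686 ≈ 9.6774)
M(-1111) + L = (-1088 - 1111) + 4467931/461686 = -2199 + 4467931/461686 = -1010779583/461686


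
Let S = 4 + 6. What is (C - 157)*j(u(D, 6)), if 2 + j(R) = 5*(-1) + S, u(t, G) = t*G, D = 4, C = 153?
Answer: -12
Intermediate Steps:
S = 10
u(t, G) = G*t
j(R) = 3 (j(R) = -2 + (5*(-1) + 10) = -2 + (-5 + 10) = -2 + 5 = 3)
(C - 157)*j(u(D, 6)) = (153 - 157)*3 = -4*3 = -12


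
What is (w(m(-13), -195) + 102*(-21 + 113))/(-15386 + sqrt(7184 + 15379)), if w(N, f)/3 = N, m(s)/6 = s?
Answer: -140781900/236706433 - 27450*sqrt(2507)/236706433 ≈ -0.60056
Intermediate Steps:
m(s) = 6*s
w(N, f) = 3*N
(w(m(-13), -195) + 102*(-21 + 113))/(-15386 + sqrt(7184 + 15379)) = (3*(6*(-13)) + 102*(-21 + 113))/(-15386 + sqrt(7184 + 15379)) = (3*(-78) + 102*92)/(-15386 + sqrt(22563)) = (-234 + 9384)/(-15386 + 3*sqrt(2507)) = 9150/(-15386 + 3*sqrt(2507))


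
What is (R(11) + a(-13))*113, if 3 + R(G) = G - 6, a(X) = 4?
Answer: 678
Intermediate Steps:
R(G) = -9 + G (R(G) = -3 + (G - 6) = -3 + (-6 + G) = -9 + G)
(R(11) + a(-13))*113 = ((-9 + 11) + 4)*113 = (2 + 4)*113 = 6*113 = 678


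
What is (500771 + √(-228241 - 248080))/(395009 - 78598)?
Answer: 500771/316411 + I*√476321/316411 ≈ 1.5827 + 0.0021812*I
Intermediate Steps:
(500771 + √(-228241 - 248080))/(395009 - 78598) = (500771 + √(-476321))/316411 = (500771 + I*√476321)*(1/316411) = 500771/316411 + I*√476321/316411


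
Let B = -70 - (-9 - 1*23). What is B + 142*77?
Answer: 10896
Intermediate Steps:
B = -38 (B = -70 - (-9 - 23) = -70 - 1*(-32) = -70 + 32 = -38)
B + 142*77 = -38 + 142*77 = -38 + 10934 = 10896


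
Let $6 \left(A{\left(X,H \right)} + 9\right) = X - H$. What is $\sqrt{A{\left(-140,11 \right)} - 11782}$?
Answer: $\frac{i \sqrt{425382}}{6} \approx 108.7 i$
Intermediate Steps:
$A{\left(X,H \right)} = -9 - \frac{H}{6} + \frac{X}{6}$ ($A{\left(X,H \right)} = -9 + \frac{X - H}{6} = -9 - \left(- \frac{X}{6} + \frac{H}{6}\right) = -9 - \frac{H}{6} + \frac{X}{6}$)
$\sqrt{A{\left(-140,11 \right)} - 11782} = \sqrt{\left(-9 - \frac{11}{6} + \frac{1}{6} \left(-140\right)\right) - 11782} = \sqrt{\left(-9 - \frac{11}{6} - \frac{70}{3}\right) - 11782} = \sqrt{- \frac{205}{6} - 11782} = \sqrt{- \frac{70897}{6}} = \frac{i \sqrt{425382}}{6}$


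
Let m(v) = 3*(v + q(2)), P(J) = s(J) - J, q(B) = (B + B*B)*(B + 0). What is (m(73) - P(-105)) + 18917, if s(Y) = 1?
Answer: 19066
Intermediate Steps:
q(B) = B*(B + B**2) (q(B) = (B + B**2)*B = B*(B + B**2))
P(J) = 1 - J
m(v) = 36 + 3*v (m(v) = 3*(v + 2**2*(1 + 2)) = 3*(v + 4*3) = 3*(v + 12) = 3*(12 + v) = 36 + 3*v)
(m(73) - P(-105)) + 18917 = ((36 + 3*73) - (1 - 1*(-105))) + 18917 = ((36 + 219) - (1 + 105)) + 18917 = (255 - 1*106) + 18917 = (255 - 106) + 18917 = 149 + 18917 = 19066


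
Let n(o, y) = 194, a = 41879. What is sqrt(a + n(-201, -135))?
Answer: sqrt(42073) ≈ 205.12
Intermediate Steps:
sqrt(a + n(-201, -135)) = sqrt(41879 + 194) = sqrt(42073)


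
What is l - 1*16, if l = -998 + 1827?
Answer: 813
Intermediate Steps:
l = 829
l - 1*16 = 829 - 1*16 = 829 - 16 = 813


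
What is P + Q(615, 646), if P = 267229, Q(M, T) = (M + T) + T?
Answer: 269136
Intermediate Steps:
Q(M, T) = M + 2*T
P + Q(615, 646) = 267229 + (615 + 2*646) = 267229 + (615 + 1292) = 267229 + 1907 = 269136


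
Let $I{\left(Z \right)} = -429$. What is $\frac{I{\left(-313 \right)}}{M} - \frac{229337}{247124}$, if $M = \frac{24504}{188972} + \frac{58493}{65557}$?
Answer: $- \frac{25313046200639261}{60164941745588} \approx -420.73$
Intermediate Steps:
$M = \frac{3164986981}{3097109351}$ ($M = 24504 \cdot \frac{1}{188972} + 58493 \cdot \frac{1}{65557} = \frac{6126}{47243} + \frac{58493}{65557} = \frac{3164986981}{3097109351} \approx 1.0219$)
$\frac{I{\left(-313 \right)}}{M} - \frac{229337}{247124} = - \frac{429}{\frac{3164986981}{3097109351}} - \frac{229337}{247124} = \left(-429\right) \frac{3097109351}{3164986981} - \frac{229337}{247124} = - \frac{102204608583}{243460537} - \frac{229337}{247124} = - \frac{25313046200639261}{60164941745588}$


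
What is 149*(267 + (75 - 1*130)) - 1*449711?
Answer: -418123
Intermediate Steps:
149*(267 + (75 - 1*130)) - 1*449711 = 149*(267 + (75 - 130)) - 449711 = 149*(267 - 55) - 449711 = 149*212 - 449711 = 31588 - 449711 = -418123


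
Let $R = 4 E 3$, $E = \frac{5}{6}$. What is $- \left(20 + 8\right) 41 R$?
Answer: $-11480$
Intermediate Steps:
$E = \frac{5}{6}$ ($E = 5 \cdot \frac{1}{6} = \frac{5}{6} \approx 0.83333$)
$R = 10$ ($R = 4 \cdot \frac{5}{6} \cdot 3 = \frac{10}{3} \cdot 3 = 10$)
$- \left(20 + 8\right) 41 R = - \left(20 + 8\right) 41 \cdot 10 = - 28 \cdot 41 \cdot 10 = - 1148 \cdot 10 = \left(-1\right) 11480 = -11480$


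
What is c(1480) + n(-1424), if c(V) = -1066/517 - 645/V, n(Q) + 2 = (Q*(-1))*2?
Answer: 435146843/153032 ≈ 2843.5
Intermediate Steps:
n(Q) = -2 - 2*Q (n(Q) = -2 + (Q*(-1))*2 = -2 - Q*2 = -2 - 2*Q)
c(V) = -1066/517 - 645/V (c(V) = -1066*1/517 - 645/V = -1066/517 - 645/V)
c(1480) + n(-1424) = (-1066/517 - 645/1480) + (-2 - 2*(-1424)) = (-1066/517 - 645*1/1480) + (-2 + 2848) = (-1066/517 - 129/296) + 2846 = -382229/153032 + 2846 = 435146843/153032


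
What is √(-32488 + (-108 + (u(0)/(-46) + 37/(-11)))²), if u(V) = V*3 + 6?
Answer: 2*I*√320958282/253 ≈ 141.62*I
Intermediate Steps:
u(V) = 6 + 3*V (u(V) = 3*V + 6 = 6 + 3*V)
√(-32488 + (-108 + (u(0)/(-46) + 37/(-11)))²) = √(-32488 + (-108 + ((6 + 3*0)/(-46) + 37/(-11)))²) = √(-32488 + (-108 + ((6 + 0)*(-1/46) + 37*(-1/11)))²) = √(-32488 + (-108 + (6*(-1/46) - 37/11))²) = √(-32488 + (-108 + (-3/23 - 37/11))²) = √(-32488 + (-108 - 884/253)²) = √(-32488 + (-28208/253)²) = √(-32488 + 795691264/64009) = √(-1283833128/64009) = 2*I*√320958282/253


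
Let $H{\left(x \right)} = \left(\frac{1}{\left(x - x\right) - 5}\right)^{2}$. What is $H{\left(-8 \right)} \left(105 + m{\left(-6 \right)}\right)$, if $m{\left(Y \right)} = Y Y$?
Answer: $\frac{141}{25} \approx 5.64$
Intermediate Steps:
$m{\left(Y \right)} = Y^{2}$
$H{\left(x \right)} = \frac{1}{25}$ ($H{\left(x \right)} = \left(\frac{1}{0 - 5}\right)^{2} = \left(\frac{1}{-5}\right)^{2} = \left(- \frac{1}{5}\right)^{2} = \frac{1}{25}$)
$H{\left(-8 \right)} \left(105 + m{\left(-6 \right)}\right) = \frac{105 + \left(-6\right)^{2}}{25} = \frac{105 + 36}{25} = \frac{1}{25} \cdot 141 = \frac{141}{25}$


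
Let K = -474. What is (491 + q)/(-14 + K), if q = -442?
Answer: -49/488 ≈ -0.10041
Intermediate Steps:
(491 + q)/(-14 + K) = (491 - 442)/(-14 - 474) = 49/(-488) = 49*(-1/488) = -49/488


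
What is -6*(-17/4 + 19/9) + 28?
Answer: 245/6 ≈ 40.833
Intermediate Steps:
-6*(-17/4 + 19/9) + 28 = -6*(-77/36) + 28 = 77/6 + 28 = 245/6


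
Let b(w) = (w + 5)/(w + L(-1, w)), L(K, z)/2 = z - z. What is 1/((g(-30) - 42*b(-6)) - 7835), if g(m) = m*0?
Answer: -1/7842 ≈ -0.00012752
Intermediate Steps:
L(K, z) = 0 (L(K, z) = 2*(z - z) = 2*0 = 0)
b(w) = (5 + w)/w (b(w) = (w + 5)/(w + 0) = (5 + w)/w)
g(m) = 0
1/((g(-30) - 42*b(-6)) - 7835) = 1/((0 - 42*(5 - 6)/(-6)) - 7835) = 1/((0 - 42*(-⅙*(-1))) - 7835) = 1/((0 - 42/6) - 7835) = 1/((0 - 1*7) - 7835) = 1/((0 - 7) - 7835) = 1/(-7 - 7835) = 1/(-7842) = -1/7842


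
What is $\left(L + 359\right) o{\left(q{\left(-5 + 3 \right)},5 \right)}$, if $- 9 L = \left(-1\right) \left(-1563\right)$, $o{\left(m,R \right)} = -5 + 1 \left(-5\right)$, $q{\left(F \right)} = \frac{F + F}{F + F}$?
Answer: $- \frac{5560}{3} \approx -1853.3$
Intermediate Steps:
$q{\left(F \right)} = 1$ ($q{\left(F \right)} = \frac{2 F}{2 F} = 2 F \frac{1}{2 F} = 1$)
$o{\left(m,R \right)} = -10$ ($o{\left(m,R \right)} = -5 - 5 = -10$)
$L = - \frac{521}{3}$ ($L = - \frac{\left(-1\right) \left(-1563\right)}{9} = \left(- \frac{1}{9}\right) 1563 = - \frac{521}{3} \approx -173.67$)
$\left(L + 359\right) o{\left(q{\left(-5 + 3 \right)},5 \right)} = \left(- \frac{521}{3} + 359\right) \left(-10\right) = \frac{556}{3} \left(-10\right) = - \frac{5560}{3}$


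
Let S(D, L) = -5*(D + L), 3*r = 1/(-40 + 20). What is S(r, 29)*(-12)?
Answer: 1739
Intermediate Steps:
r = -1/60 (r = 1/(3*(-40 + 20)) = (⅓)/(-20) = (⅓)*(-1/20) = -1/60 ≈ -0.016667)
S(D, L) = -5*D - 5*L
S(r, 29)*(-12) = (-5*(-1/60) - 5*29)*(-12) = (1/12 - 145)*(-12) = -1739/12*(-12) = 1739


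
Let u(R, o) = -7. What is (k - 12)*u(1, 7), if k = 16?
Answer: -28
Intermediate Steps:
(k - 12)*u(1, 7) = (16 - 12)*(-7) = 4*(-7) = -28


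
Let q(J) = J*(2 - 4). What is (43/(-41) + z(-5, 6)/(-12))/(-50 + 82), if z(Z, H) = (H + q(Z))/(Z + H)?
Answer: -293/3936 ≈ -0.074441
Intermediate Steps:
q(J) = -2*J (q(J) = J*(-2) = -2*J)
z(Z, H) = (H - 2*Z)/(H + Z) (z(Z, H) = (H - 2*Z)/(Z + H) = (H - 2*Z)/(H + Z))
(43/(-41) + z(-5, 6)/(-12))/(-50 + 82) = (43/(-41) + ((6 - 2*(-5))/(6 - 5))/(-12))/(-50 + 82) = (43*(-1/41) + ((6 + 10)/1)*(-1/12))/32 = (-43/41 + (1*16)*(-1/12))/32 = (-43/41 + 16*(-1/12))/32 = (-43/41 - 4/3)/32 = (1/32)*(-293/123) = -293/3936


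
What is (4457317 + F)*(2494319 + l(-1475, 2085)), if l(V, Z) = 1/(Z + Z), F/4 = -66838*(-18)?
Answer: 96416536586719843/4170 ≈ 2.3121e+13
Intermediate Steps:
F = 4812336 (F = 4*(-66838*(-18)) = 4*1203084 = 4812336)
l(V, Z) = 1/(2*Z)
(4457317 + F)*(2494319 + l(-1475, 2085)) = (4457317 + 4812336)*(2494319 + (1/2)/2085) = 9269653*(2494319 + (1/2)*(1/2085)) = 9269653*(2494319 + 1/4170) = 9269653*(10401310231/4170) = 96416536586719843/4170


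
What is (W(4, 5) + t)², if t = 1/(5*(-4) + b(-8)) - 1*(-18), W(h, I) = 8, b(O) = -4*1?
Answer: 388129/576 ≈ 673.83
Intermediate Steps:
b(O) = -4
t = 431/24 (t = 1/(5*(-4) - 4) - 1*(-18) = 1/(-20 - 4) + 18 = 1/(-24) + 18 = -1/24 + 18 = 431/24 ≈ 17.958)
(W(4, 5) + t)² = (8 + 431/24)² = (623/24)² = 388129/576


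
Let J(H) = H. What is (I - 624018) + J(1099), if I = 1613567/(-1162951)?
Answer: -724425887536/1162951 ≈ -6.2292e+5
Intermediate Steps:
I = -1613567/1162951 (I = 1613567*(-1/1162951) = -1613567/1162951 ≈ -1.3875)
(I - 624018) + J(1099) = (-1613567/1162951 - 624018) + 1099 = -725703970685/1162951 + 1099 = -724425887536/1162951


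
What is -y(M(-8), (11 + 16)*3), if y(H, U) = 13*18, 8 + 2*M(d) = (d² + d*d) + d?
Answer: -234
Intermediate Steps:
M(d) = -4 + d² + d/2 (M(d) = -4 + ((d² + d*d) + d)/2 = -4 + ((d² + d²) + d)/2 = -4 + (2*d² + d)/2 = -4 + (d + 2*d²)/2 = -4 + (d² + d/2) = -4 + d² + d/2)
y(H, U) = 234
-y(M(-8), (11 + 16)*3) = -1*234 = -234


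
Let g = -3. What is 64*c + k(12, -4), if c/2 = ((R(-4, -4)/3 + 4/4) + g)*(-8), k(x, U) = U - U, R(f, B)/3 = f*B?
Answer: -14336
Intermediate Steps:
R(f, B) = 3*B*f (R(f, B) = 3*(f*B) = 3*(B*f) = 3*B*f)
k(x, U) = 0
c = -224 (c = 2*((((3*(-4)*(-4))/3 + 4/4) - 3)*(-8)) = 2*(((48*(⅓) + 4*(¼)) - 3)*(-8)) = 2*(((16 + 1) - 3)*(-8)) = 2*((17 - 3)*(-8)) = 2*(14*(-8)) = 2*(-112) = -224)
64*c + k(12, -4) = 64*(-224) + 0 = -14336 + 0 = -14336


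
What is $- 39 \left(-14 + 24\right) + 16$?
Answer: $-374$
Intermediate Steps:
$- 39 \left(-14 + 24\right) + 16 = \left(-39\right) 10 + 16 = -390 + 16 = -374$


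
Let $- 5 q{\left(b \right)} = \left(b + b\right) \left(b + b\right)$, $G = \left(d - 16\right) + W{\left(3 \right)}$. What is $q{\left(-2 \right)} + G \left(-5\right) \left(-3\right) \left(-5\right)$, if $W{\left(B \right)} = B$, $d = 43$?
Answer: $- \frac{11266}{5} \approx -2253.2$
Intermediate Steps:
$G = 30$ ($G = \left(43 - 16\right) + 3 = 27 + 3 = 30$)
$q{\left(b \right)} = - \frac{4 b^{2}}{5}$ ($q{\left(b \right)} = - \frac{\left(b + b\right) \left(b + b\right)}{5} = - \frac{2 b 2 b}{5} = - \frac{4 b^{2}}{5}$)
$q{\left(-2 \right)} + G \left(-5\right) \left(-3\right) \left(-5\right) = - \frac{4 \left(-2\right)^{2}}{5} + 30 \left(-5\right) \left(-3\right) \left(-5\right) = \left(- \frac{4}{5}\right) 4 + 30 \cdot 15 \left(-5\right) = - \frac{16}{5} + 30 \left(-75\right) = - \frac{16}{5} - 2250 = - \frac{11266}{5}$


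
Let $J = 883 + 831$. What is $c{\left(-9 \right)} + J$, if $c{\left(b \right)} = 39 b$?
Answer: $1363$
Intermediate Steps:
$J = 1714$
$c{\left(-9 \right)} + J = 39 \left(-9\right) + 1714 = -351 + 1714 = 1363$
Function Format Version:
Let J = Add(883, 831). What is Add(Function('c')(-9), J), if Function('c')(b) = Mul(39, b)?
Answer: 1363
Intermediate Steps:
J = 1714
Add(Function('c')(-9), J) = Add(Mul(39, -9), 1714) = Add(-351, 1714) = 1363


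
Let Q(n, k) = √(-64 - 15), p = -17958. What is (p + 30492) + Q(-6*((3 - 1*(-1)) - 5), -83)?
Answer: 12534 + I*√79 ≈ 12534.0 + 8.8882*I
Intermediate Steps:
Q(n, k) = I*√79 (Q(n, k) = √(-79) = I*√79)
(p + 30492) + Q(-6*((3 - 1*(-1)) - 5), -83) = (-17958 + 30492) + I*√79 = 12534 + I*√79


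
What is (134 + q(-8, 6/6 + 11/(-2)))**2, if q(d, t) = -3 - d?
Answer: 19321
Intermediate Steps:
(134 + q(-8, 6/6 + 11/(-2)))**2 = (134 + (-3 - 1*(-8)))**2 = (134 + (-3 + 8))**2 = (134 + 5)**2 = 139**2 = 19321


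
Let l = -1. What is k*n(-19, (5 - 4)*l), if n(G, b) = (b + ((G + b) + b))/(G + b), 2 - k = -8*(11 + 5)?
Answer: 143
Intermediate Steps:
k = 130 (k = 2 - (-8)*(11 + 5) = 2 - (-8)*16 = 2 - 1*(-128) = 2 + 128 = 130)
n(G, b) = (G + 3*b)/(G + b) (n(G, b) = (b + (G + 2*b))/(G + b) = (G + 3*b)/(G + b))
k*n(-19, (5 - 4)*l) = 130*((-19 + 3*((5 - 4)*(-1)))/(-19 + (5 - 4)*(-1))) = 130*((-19 + 3*(1*(-1)))/(-19 + 1*(-1))) = 130*((-19 + 3*(-1))/(-19 - 1)) = 130*((-19 - 3)/(-20)) = 130*(-1/20*(-22)) = 130*(11/10) = 143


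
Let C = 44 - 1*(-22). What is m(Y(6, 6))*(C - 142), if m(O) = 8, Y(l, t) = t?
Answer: -608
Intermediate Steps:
C = 66 (C = 44 + 22 = 66)
m(Y(6, 6))*(C - 142) = 8*(66 - 142) = 8*(-76) = -608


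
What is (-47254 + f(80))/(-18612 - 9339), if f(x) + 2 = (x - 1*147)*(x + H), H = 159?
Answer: 63269/27951 ≈ 2.2636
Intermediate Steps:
f(x) = -2 + (-147 + x)*(159 + x) (f(x) = -2 + (x - 1*147)*(x + 159) = -2 + (x - 147)*(159 + x) = -2 + (-147 + x)*(159 + x))
(-47254 + f(80))/(-18612 - 9339) = (-47254 + (-23375 + 80² + 12*80))/(-18612 - 9339) = (-47254 + (-23375 + 6400 + 960))/(-27951) = (-47254 - 16015)*(-1/27951) = -63269*(-1/27951) = 63269/27951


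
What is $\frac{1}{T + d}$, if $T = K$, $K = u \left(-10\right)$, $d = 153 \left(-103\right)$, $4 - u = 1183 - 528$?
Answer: $- \frac{1}{9249} \approx -0.00010812$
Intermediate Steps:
$u = -651$ ($u = 4 - \left(1183 - 528\right) = 4 - 655 = -651$)
$d = -15759$
$K = 6510$ ($K = \left(-651\right) \left(-10\right) = 6510$)
$T = 6510$
$\frac{1}{T + d} = \frac{1}{6510 - 15759} = \frac{1}{-9249} = - \frac{1}{9249}$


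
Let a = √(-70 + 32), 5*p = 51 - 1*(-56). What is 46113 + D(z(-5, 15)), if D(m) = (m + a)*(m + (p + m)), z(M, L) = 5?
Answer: 46270 + 157*I*√38/5 ≈ 46270.0 + 193.56*I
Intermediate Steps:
p = 107/5 (p = (51 - 1*(-56))/5 = (51 + 56)/5 = (⅕)*107 = 107/5 ≈ 21.400)
a = I*√38 (a = √(-38) = I*√38 ≈ 6.1644*I)
D(m) = (107/5 + 2*m)*(m + I*√38) (D(m) = (m + I*√38)*(m + (107/5 + m)) = (m + I*√38)*(107/5 + 2*m) = (107/5 + 2*m)*(m + I*√38))
46113 + D(z(-5, 15)) = 46113 + (2*5² + (107/5)*5 + 107*I*√38/5 + 2*I*5*√38) = 46113 + (2*25 + 107 + 107*I*√38/5 + 10*I*√38) = 46113 + (50 + 107 + 107*I*√38/5 + 10*I*√38) = 46113 + (157 + 157*I*√38/5) = 46270 + 157*I*√38/5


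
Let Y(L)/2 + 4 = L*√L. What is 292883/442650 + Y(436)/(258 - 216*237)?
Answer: 191297999/289050450 - 872*√109/25467 ≈ 0.30434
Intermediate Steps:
Y(L) = -8 + 2*L^(3/2) (Y(L) = -8 + 2*(L*√L) = -8 + 2*L^(3/2))
292883/442650 + Y(436)/(258 - 216*237) = 292883/442650 + (-8 + 2*436^(3/2))/(258 - 216*237) = 292883*(1/442650) + (-8 + 2*(872*√109))/(258 - 51192) = 292883/442650 + (-8 + 1744*√109)/(-50934) = 292883/442650 + (-8 + 1744*√109)*(-1/50934) = 292883/442650 + (4/25467 - 872*√109/25467) = 191297999/289050450 - 872*√109/25467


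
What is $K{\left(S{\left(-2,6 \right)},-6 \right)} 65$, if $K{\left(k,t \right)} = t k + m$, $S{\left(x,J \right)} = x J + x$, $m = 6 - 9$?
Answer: $5265$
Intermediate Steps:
$m = -3$ ($m = 6 - 9 = -3$)
$S{\left(x,J \right)} = x + J x$ ($S{\left(x,J \right)} = J x + x = x + J x$)
$K{\left(k,t \right)} = -3 + k t$ ($K{\left(k,t \right)} = t k - 3 = k t - 3 = -3 + k t$)
$K{\left(S{\left(-2,6 \right)},-6 \right)} 65 = \left(-3 + - 2 \left(1 + 6\right) \left(-6\right)\right) 65 = \left(-3 + \left(-2\right) 7 \left(-6\right)\right) 65 = \left(-3 - -84\right) 65 = \left(-3 + 84\right) 65 = 81 \cdot 65 = 5265$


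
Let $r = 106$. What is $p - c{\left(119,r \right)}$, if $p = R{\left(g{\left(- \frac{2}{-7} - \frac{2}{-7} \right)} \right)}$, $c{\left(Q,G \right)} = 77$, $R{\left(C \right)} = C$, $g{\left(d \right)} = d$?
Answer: $- \frac{535}{7} \approx -76.429$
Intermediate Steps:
$p = \frac{4}{7}$ ($p = - \frac{2}{-7} - \frac{2}{-7} = \left(-2\right) \left(- \frac{1}{7}\right) - - \frac{2}{7} = \frac{2}{7} + \frac{2}{7} = \frac{4}{7} \approx 0.57143$)
$p - c{\left(119,r \right)} = \frac{4}{7} - 77 = - \frac{535}{7}$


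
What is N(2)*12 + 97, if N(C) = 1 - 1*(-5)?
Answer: 169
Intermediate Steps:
N(C) = 6 (N(C) = 1 + 5 = 6)
N(2)*12 + 97 = 6*12 + 97 = 72 + 97 = 169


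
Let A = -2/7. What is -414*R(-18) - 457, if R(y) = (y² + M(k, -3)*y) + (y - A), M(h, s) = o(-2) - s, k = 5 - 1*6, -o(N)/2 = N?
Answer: -525667/7 ≈ -75095.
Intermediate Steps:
o(N) = -2*N
A = -2/7 (A = -2*⅐ = -2/7 ≈ -0.28571)
k = -1 (k = 5 - 6 = -1)
M(h, s) = 4 - s (M(h, s) = -2*(-2) - s = 4 - s)
R(y) = 2/7 + y² + 8*y (R(y) = (y² + (4 - 1*(-3))*y) + (y - 1*(-2/7)) = (y² + (4 + 3)*y) + (y + 2/7) = (y² + 7*y) + (2/7 + y) = 2/7 + y² + 8*y)
-414*R(-18) - 457 = -414*(2/7 + (-18)² + 8*(-18)) - 457 = -414*(2/7 + 324 - 144) - 457 = -414*1262/7 - 457 = -522468/7 - 457 = -525667/7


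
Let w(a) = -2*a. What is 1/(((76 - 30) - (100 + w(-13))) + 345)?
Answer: 1/265 ≈ 0.0037736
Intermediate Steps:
1/(((76 - 30) - (100 + w(-13))) + 345) = 1/(((76 - 30) - (100 - 2*(-13))) + 345) = 1/((46 - (100 + 26)) + 345) = 1/((46 - 1*126) + 345) = 1/((46 - 126) + 345) = 1/(-80 + 345) = 1/265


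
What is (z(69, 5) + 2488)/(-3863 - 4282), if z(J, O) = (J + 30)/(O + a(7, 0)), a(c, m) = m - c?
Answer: -4877/16290 ≈ -0.29939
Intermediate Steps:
z(J, O) = (30 + J)/(-7 + O) (z(J, O) = (J + 30)/(O + (0 - 1*7)) = (30 + J)/(O + (0 - 7)) = (30 + J)/(O - 7) = (30 + J)/(-7 + O))
(z(69, 5) + 2488)/(-3863 - 4282) = ((30 + 69)/(-7 + 5) + 2488)/(-3863 - 4282) = (99/(-2) + 2488)/(-8145) = (-1/2*99 + 2488)*(-1/8145) = (-99/2 + 2488)*(-1/8145) = (4877/2)*(-1/8145) = -4877/16290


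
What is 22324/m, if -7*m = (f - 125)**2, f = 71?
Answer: -39067/729 ≈ -53.590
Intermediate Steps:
m = -2916/7 (m = -(71 - 125)**2/7 = -1/7*(-54)**2 = -1/7*2916 = -2916/7 ≈ -416.57)
22324/m = 22324/(-2916/7) = 22324*(-7/2916) = -39067/729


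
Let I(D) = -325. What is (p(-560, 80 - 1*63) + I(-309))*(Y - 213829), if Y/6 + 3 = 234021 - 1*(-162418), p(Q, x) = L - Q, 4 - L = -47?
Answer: 619129082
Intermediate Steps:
L = 51 (L = 4 - 1*(-47) = 4 + 47 = 51)
p(Q, x) = 51 - Q
Y = 2378616 (Y = -18 + 6*(234021 - 1*(-162418)) = -18 + 6*(234021 + 162418) = -18 + 6*396439 = -18 + 2378634 = 2378616)
(p(-560, 80 - 1*63) + I(-309))*(Y - 213829) = ((51 - 1*(-560)) - 325)*(2378616 - 213829) = ((51 + 560) - 325)*2164787 = (611 - 325)*2164787 = 286*2164787 = 619129082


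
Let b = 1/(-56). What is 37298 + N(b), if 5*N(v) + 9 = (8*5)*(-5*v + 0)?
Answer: 1305392/35 ≈ 37297.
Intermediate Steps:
b = -1/56 ≈ -0.017857
N(v) = -9/5 - 40*v (N(v) = -9/5 + ((8*5)*(-5*v + 0))/5 = -9/5 + (40*(-5*v))/5 = -9/5 + (-200*v)/5 = -9/5 - 40*v)
37298 + N(b) = 37298 + (-9/5 - 40*(-1/56)) = 37298 + (-9/5 + 5/7) = 37298 - 38/35 = 1305392/35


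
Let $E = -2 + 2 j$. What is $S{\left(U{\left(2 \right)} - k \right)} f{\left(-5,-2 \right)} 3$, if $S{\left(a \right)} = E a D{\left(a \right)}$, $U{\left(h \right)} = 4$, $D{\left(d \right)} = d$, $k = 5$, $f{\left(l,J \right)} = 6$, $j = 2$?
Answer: $36$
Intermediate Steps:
$E = 2$ ($E = -2 + 2 \cdot 2 = -2 + 4 = 2$)
$S{\left(a \right)} = 2 a^{2}$ ($S{\left(a \right)} = 2 a a = 2 a^{2}$)
$S{\left(U{\left(2 \right)} - k \right)} f{\left(-5,-2 \right)} 3 = 2 \left(4 - 5\right)^{2} \cdot 6 \cdot 3 = 2 \left(-1\right)^{2} \cdot 6 \cdot 3 = 2 \cdot 1 \cdot 6 \cdot 3 = 2 \cdot 6 \cdot 3 = 12 \cdot 3 = 36$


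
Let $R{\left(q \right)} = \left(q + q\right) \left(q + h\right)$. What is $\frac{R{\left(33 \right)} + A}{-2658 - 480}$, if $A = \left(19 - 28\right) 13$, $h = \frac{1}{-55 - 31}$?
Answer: $- \frac{14765}{22489} \approx -0.65654$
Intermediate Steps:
$h = - \frac{1}{86}$ ($h = \frac{1}{-86} = - \frac{1}{86} \approx -0.011628$)
$R{\left(q \right)} = 2 q \left(- \frac{1}{86} + q\right)$ ($R{\left(q \right)} = \left(q + q\right) \left(q - \frac{1}{86}\right) = 2 q \left(- \frac{1}{86} + q\right)$)
$A = -117$ ($A = \left(-9\right) 13 = -117$)
$\frac{R{\left(33 \right)} + A}{-2658 - 480} = \frac{\frac{1}{43} \cdot 33 \left(-1 + 86 \cdot 33\right) - 117}{-2658 - 480} = \frac{\frac{1}{43} \cdot 33 \left(-1 + 2838\right) - 117}{-3138} = \left(\frac{1}{43} \cdot 33 \cdot 2837 - 117\right) \left(- \frac{1}{3138}\right) = \left(\frac{93621}{43} - 117\right) \left(- \frac{1}{3138}\right) = \frac{88590}{43} \left(- \frac{1}{3138}\right) = - \frac{14765}{22489}$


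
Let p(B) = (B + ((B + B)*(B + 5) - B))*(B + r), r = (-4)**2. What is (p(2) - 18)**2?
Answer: 236196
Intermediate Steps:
r = 16
p(B) = 2*B*(5 + B)*(16 + B) (p(B) = (B + ((B + B)*(B + 5) - B))*(B + 16) = (B + ((2*B)*(5 + B) - B))*(16 + B) = (B + (2*B*(5 + B) - B))*(16 + B) = (B + (-B + 2*B*(5 + B)))*(16 + B) = (2*B*(5 + B))*(16 + B) = 2*B*(5 + B)*(16 + B))
(p(2) - 18)**2 = (2*2*(80 + 2**2 + 21*2) - 18)**2 = (2*2*(80 + 4 + 42) - 18)**2 = (2*2*126 - 18)**2 = (504 - 18)**2 = 486**2 = 236196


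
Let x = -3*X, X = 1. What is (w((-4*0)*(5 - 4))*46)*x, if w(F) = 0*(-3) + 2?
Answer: -276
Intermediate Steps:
x = -3 (x = -3*1 = -3)
w(F) = 2 (w(F) = 0 + 2 = 2)
(w((-4*0)*(5 - 4))*46)*x = (2*46)*(-3) = 92*(-3) = -276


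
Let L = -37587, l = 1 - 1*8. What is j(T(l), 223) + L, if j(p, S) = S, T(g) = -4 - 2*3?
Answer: -37364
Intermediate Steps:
l = -7 (l = 1 - 8 = -7)
T(g) = -10 (T(g) = -4 - 6 = -10)
j(T(l), 223) + L = 223 - 37587 = -37364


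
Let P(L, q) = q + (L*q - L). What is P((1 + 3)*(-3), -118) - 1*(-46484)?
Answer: 47794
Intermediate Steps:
P(L, q) = q - L + L*q (P(L, q) = q + (-L + L*q) = q - L + L*q)
P((1 + 3)*(-3), -118) - 1*(-46484) = (-118 - (1 + 3)*(-3) + ((1 + 3)*(-3))*(-118)) - 1*(-46484) = (-118 - 4*(-3) + (4*(-3))*(-118)) + 46484 = (-118 - 1*(-12) - 12*(-118)) + 46484 = (-118 + 12 + 1416) + 46484 = 1310 + 46484 = 47794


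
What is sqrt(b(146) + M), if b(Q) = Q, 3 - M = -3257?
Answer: sqrt(3406) ≈ 58.361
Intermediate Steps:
M = 3260 (M = 3 - 1*(-3257) = 3 + 3257 = 3260)
sqrt(b(146) + M) = sqrt(146 + 3260) = sqrt(3406)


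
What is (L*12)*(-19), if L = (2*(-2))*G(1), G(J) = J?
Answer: 912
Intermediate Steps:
L = -4 (L = (2*(-2))*1 = -4*1 = -4)
(L*12)*(-19) = -4*12*(-19) = -48*(-19) = 912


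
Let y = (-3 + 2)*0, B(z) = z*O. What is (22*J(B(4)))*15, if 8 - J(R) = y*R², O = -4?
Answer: 2640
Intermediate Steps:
B(z) = -4*z (B(z) = z*(-4) = -4*z)
y = 0 (y = -1*0 = 0)
J(R) = 8 (J(R) = 8 - 0*R² = 8 - 1*0 = 8 + 0 = 8)
(22*J(B(4)))*15 = (22*8)*15 = 176*15 = 2640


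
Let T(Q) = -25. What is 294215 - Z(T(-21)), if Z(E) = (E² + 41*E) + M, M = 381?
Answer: 294234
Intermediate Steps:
Z(E) = 381 + E² + 41*E (Z(E) = (E² + 41*E) + 381 = 381 + E² + 41*E)
294215 - Z(T(-21)) = 294215 - (381 + (-25)² + 41*(-25)) = 294215 - (381 + 625 - 1025) = 294215 - 1*(-19) = 294215 + 19 = 294234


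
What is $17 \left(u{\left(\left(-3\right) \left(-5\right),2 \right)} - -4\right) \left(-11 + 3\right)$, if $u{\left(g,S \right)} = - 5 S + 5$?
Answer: $136$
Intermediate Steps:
$u{\left(g,S \right)} = 5 - 5 S$
$17 \left(u{\left(\left(-3\right) \left(-5\right),2 \right)} - -4\right) \left(-11 + 3\right) = 17 \left(\left(5 - 10\right) - -4\right) \left(-11 + 3\right) = 17 \left(\left(5 - 10\right) + 4\right) \left(-8\right) = 17 \left(-5 + 4\right) \left(-8\right) = 17 \left(-1\right) \left(-8\right) = \left(-17\right) \left(-8\right) = 136$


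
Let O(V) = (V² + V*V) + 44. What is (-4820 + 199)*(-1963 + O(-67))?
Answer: -32619639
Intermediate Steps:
O(V) = 44 + 2*V² (O(V) = (V² + V²) + 44 = 2*V² + 44 = 44 + 2*V²)
(-4820 + 199)*(-1963 + O(-67)) = (-4820 + 199)*(-1963 + (44 + 2*(-67)²)) = -4621*(-1963 + (44 + 2*4489)) = -4621*(-1963 + (44 + 8978)) = -4621*(-1963 + 9022) = -4621*7059 = -32619639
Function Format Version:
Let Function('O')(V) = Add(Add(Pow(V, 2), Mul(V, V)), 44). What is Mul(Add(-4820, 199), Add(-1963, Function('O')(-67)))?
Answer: -32619639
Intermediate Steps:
Function('O')(V) = Add(44, Mul(2, Pow(V, 2))) (Function('O')(V) = Add(Add(Pow(V, 2), Pow(V, 2)), 44) = Add(Mul(2, Pow(V, 2)), 44) = Add(44, Mul(2, Pow(V, 2))))
Mul(Add(-4820, 199), Add(-1963, Function('O')(-67))) = Mul(Add(-4820, 199), Add(-1963, Add(44, Mul(2, Pow(-67, 2))))) = Mul(-4621, Add(-1963, Add(44, Mul(2, 4489)))) = Mul(-4621, Add(-1963, Add(44, 8978))) = Mul(-4621, Add(-1963, 9022)) = Mul(-4621, 7059) = -32619639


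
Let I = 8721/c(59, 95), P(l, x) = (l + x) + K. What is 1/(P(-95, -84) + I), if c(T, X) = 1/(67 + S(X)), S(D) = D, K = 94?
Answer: 1/1412717 ≈ 7.0786e-7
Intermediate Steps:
c(T, X) = 1/(67 + X)
P(l, x) = 94 + l + x (P(l, x) = (l + x) + 94 = 94 + l + x)
I = 1412802 (I = 8721/(1/(67 + 95)) = 8721/(1/162) = 8721*162 = 1412802)
1/(P(-95, -84) + I) = 1/((94 - 95 - 84) + 1412802) = 1/(-85 + 1412802) = 1/1412717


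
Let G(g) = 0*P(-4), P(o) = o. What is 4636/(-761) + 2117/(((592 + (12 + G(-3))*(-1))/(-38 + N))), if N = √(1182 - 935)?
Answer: -1101867/7610 + 73*√247/20 ≈ -87.428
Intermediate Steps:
N = √247 ≈ 15.716
G(g) = 0 (G(g) = 0*(-4) = 0)
4636/(-761) + 2117/(((592 + (12 + G(-3))*(-1))/(-38 + N))) = 4636/(-761) + 2117/(((592 + (12 + 0)*(-1))/(-38 + √247))) = 4636*(-1/761) + 2117/(((592 + 12*(-1))/(-38 + √247))) = -4636/761 + 2117/(((592 - 12)/(-38 + √247))) = -4636/761 + 2117/((580/(-38 + √247))) = -4636/761 + 2117*(-19/290 + √247/580) = -4636/761 + (-1387/10 + 73*√247/20) = -1101867/7610 + 73*√247/20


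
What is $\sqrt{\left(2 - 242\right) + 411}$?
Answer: $3 \sqrt{19} \approx 13.077$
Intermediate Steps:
$\sqrt{\left(2 - 242\right) + 411} = \sqrt{-240 + 411} = \sqrt{171} = 3 \sqrt{19}$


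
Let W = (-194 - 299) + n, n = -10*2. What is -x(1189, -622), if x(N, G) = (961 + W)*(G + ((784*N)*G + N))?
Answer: 259756181440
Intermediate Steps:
n = -20
W = -513 (W = (-194 - 299) - 20 = -493 - 20 = -513)
x(N, G) = 448*G + 448*N + 351232*G*N (x(N, G) = (961 - 513)*(G + ((784*N)*G + N)) = 448*(G + (784*G*N + N)) = 448*(G + (N + 784*G*N)) = 448*(G + N + 784*G*N) = 448*G + 448*N + 351232*G*N)
-x(1189, -622) = -(448*(-622) + 448*1189 + 351232*(-622)*1189) = -(-278656 + 532672 - 259756435456) = -1*(-259756181440) = 259756181440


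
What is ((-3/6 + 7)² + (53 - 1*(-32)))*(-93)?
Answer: -47337/4 ≈ -11834.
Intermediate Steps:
((-3/6 + 7)² + (53 - 1*(-32)))*(-93) = ((-3*⅙ + 7)² + (53 + 32))*(-93) = ((-½ + 7)² + 85)*(-93) = ((13/2)² + 85)*(-93) = (169/4 + 85)*(-93) = (509/4)*(-93) = -47337/4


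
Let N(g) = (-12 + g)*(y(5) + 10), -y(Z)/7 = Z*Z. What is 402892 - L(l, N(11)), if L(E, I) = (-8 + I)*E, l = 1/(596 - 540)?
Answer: 22561795/56 ≈ 4.0289e+5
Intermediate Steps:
l = 1/56 ≈ 0.017857
y(Z) = -7*Z² (y(Z) = -7*Z*Z = -7*Z²)
N(g) = 1980 - 165*g (N(g) = (-12 + g)*(-7*5² + 10) = (-12 + g)*(-7*25 + 10) = (-12 + g)*(-175 + 10) = (-12 + g)*(-165) = 1980 - 165*g)
L(E, I) = E*(-8 + I)
402892 - L(l, N(11)) = 402892 - (-8 + (1980 - 165*11))/56 = 402892 - (-8 + (1980 - 1815))/56 = 402892 - (-8 + 165)/56 = 402892 - 157/56 = 22561795/56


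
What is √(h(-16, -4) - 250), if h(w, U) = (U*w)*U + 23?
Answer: I*√483 ≈ 21.977*I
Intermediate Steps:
h(w, U) = 23 + w*U² (h(w, U) = w*U² + 23 = 23 + w*U²)
√(h(-16, -4) - 250) = √((23 - 16*(-4)²) - 250) = √((23 - 16*16) - 250) = √((23 - 256) - 250) = √(-233 - 250) = √(-483) = I*√483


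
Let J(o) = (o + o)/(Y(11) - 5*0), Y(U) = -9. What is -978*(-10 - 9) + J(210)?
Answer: 55606/3 ≈ 18535.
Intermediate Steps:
J(o) = -2*o/9 (J(o) = (o + o)/(-9 - 5*0) = (2*o)/(-9 + 0) = (2*o)/(-9) = (2*o)*(-⅑) = -2*o/9)
-978*(-10 - 9) + J(210) = -978*(-10 - 9) - 2/9*210 = -978*(-19) - 140/3 = 18582 - 140/3 = 55606/3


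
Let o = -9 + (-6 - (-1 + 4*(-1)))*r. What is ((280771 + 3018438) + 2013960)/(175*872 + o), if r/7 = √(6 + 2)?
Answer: 810741770879/23284012889 + 74384366*√2/23284012889 ≈ 34.824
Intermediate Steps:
r = 14*√2 (r = 7*√(6 + 2) = 7*√8 = 7*(2*√2) = 14*√2 ≈ 19.799)
o = -9 - 14*√2 (o = -9 + (-6 - (-1 + 4*(-1)))*(14*√2) = -9 + (-6 - (-1 - 4))*(14*√2) = -9 + (-6 - 1*(-5))*(14*√2) = -9 + (-6 + 5)*(14*√2) = -9 - 14*√2 ≈ -28.799)
((280771 + 3018438) + 2013960)/(175*872 + o) = ((280771 + 3018438) + 2013960)/(175*872 + (-9 - 14*√2)) = (3299209 + 2013960)/(152600 + (-9 - 14*√2)) = 5313169/(152591 - 14*√2)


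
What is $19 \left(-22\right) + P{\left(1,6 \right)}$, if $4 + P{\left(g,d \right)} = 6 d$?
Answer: $-386$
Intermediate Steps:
$P{\left(g,d \right)} = -4 + 6 d$
$19 \left(-22\right) + P{\left(1,6 \right)} = 19 \left(-22\right) + \left(-4 + 6 \cdot 6\right) = -418 + \left(-4 + 36\right) = -418 + 32 = -386$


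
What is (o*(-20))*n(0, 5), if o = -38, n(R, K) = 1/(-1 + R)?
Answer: -760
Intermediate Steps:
(o*(-20))*n(0, 5) = (-38*(-20))/(-1 + 0) = 760/(-1) = 760*(-1) = -760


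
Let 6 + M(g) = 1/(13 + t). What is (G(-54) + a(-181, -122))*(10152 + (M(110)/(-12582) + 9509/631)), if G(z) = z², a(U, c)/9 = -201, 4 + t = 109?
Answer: 390517703423233/34697428 ≈ 1.1255e+7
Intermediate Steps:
t = 105 (t = -4 + 109 = 105)
a(U, c) = -1809 (a(U, c) = 9*(-201) = -1809)
M(g) = -707/118 (M(g) = -6 + 1/(13 + 105) = -6 + 1/118 = -707/118)
(G(-54) + a(-181, -122))*(10152 + (M(110)/(-12582) + 9509/631)) = ((-54)² - 1809)*(10152 + (-707/118/(-12582) + 9509/631)) = (2916 - 1809)*(10152 + (-707/118*(-1/12582) + 9509*(1/631))) = 1107*(10152 + (707/1484676 + 9509/631)) = 1107*(10152 + 14118230201/936830556) = 1107*(9524822034713/936830556) = 390517703423233/34697428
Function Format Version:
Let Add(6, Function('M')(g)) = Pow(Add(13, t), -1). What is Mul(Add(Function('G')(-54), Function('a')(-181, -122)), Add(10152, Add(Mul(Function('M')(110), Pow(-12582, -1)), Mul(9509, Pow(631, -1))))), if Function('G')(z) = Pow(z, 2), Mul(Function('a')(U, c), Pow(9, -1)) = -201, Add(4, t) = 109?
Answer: Rational(390517703423233, 34697428) ≈ 1.1255e+7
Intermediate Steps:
t = 105 (t = Add(-4, 109) = 105)
Function('a')(U, c) = -1809 (Function('a')(U, c) = Mul(9, -201) = -1809)
Function('M')(g) = Rational(-707, 118) (Function('M')(g) = Add(-6, Pow(Add(13, 105), -1)) = Add(-6, Pow(118, -1)) = Add(-6, Rational(1, 118)) = Rational(-707, 118))
Mul(Add(Function('G')(-54), Function('a')(-181, -122)), Add(10152, Add(Mul(Function('M')(110), Pow(-12582, -1)), Mul(9509, Pow(631, -1))))) = Mul(Add(Pow(-54, 2), -1809), Add(10152, Add(Mul(Rational(-707, 118), Pow(-12582, -1)), Mul(9509, Pow(631, -1))))) = Mul(Add(2916, -1809), Add(10152, Add(Mul(Rational(-707, 118), Rational(-1, 12582)), Mul(9509, Rational(1, 631))))) = Mul(1107, Add(10152, Add(Rational(707, 1484676), Rational(9509, 631)))) = Mul(1107, Add(10152, Rational(14118230201, 936830556))) = Mul(1107, Rational(9524822034713, 936830556)) = Rational(390517703423233, 34697428)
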